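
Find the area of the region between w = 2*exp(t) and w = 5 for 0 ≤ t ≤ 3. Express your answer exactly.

The difference (2*exp(t)) - (5) = 2*exp(t) - 5 changes sign at t = log(5/2) inside [0, 3], so split the integral there.
∫[0,log(5/2)] (2*exp(t) - 5) dt = log(32/3125) + 3; the area of that piece is -3 + log(3125/32).
∫[log(5/2),3] (2*exp(t) - 5) dt = -20 - 5*log(2) + 5*log(5) + 2*exp(3).
Total area = (-3 + log(3125/32)) + (-20 - 5*log(2) + 5*log(5) + 2*exp(3)) = -23 - 10*log(2) + 10*log(5) + 2*exp(3).

-23 - 10*log(2) + 10*log(5) + 2*exp(3)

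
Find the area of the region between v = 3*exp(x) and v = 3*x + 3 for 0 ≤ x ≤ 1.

On [0, 1], (3*exp(x)) - (3*x + 3) = -3*x + 3*exp(x) - 3 is ≥ 0 throughout, so the area is a single integral of |-3*x + 3*exp(x) - 3|.
∫[0,1] (-3*x + 3*exp(x) - 3) dx = -15/2 + 3*exp(1).

-15/2 + 3*exp(1)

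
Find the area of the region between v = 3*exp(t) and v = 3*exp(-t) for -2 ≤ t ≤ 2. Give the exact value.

The difference (3*exp(t)) - (3*exp(-t)) = 3*exp(t) - 3*exp(-t) changes sign at t = 0 inside [-2, 2], so split the integral there.
∫[-2,0] (3*exp(t) - 3*exp(-t)) dt = -3*exp(2) - 3*exp(-2) + 6; the area of that piece is -6 + 3*exp(-2) + 3*exp(2).
∫[0,2] (3*exp(t) - 3*exp(-t)) dt = -6 + 3*exp(-2) + 3*exp(2).
Total area = (-6 + 3*exp(-2) + 3*exp(2)) + (-6 + 3*exp(-2) + 3*exp(2)) = -12 + 6*exp(-2) + 6*exp(2).

-12 + 6*exp(-2) + 6*exp(2)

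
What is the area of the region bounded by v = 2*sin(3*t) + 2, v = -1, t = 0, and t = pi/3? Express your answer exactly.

4/3 + pi

On [0, pi/3], (2*sin(3*t) + 2) - (-1) = 2*sin(3*t) + 3 is ≥ 0 throughout, so the area is a single integral of |2*sin(3*t) + 3|.
∫[0,pi/3] (2*sin(3*t) + 3) dt = 4/3 + pi.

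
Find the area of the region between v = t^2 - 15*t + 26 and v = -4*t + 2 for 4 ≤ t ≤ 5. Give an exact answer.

On [4, 5], (t^2 - 15*t + 26) - (-4*t + 2) = t^2 - 11*t + 24 is ≤ 0 throughout, so the area is a single integral of |t^2 - 11*t + 24|.
∫[4,5] (t^2 - 11*t + 24) dt = -31/6; the area of that piece is 31/6.

31/6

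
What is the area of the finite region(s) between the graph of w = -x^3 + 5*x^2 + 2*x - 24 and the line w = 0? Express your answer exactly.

The curve meets the x-axis where -x^3 + 5*x^2 + 2*x - 24 = 0, i.e. -(x - 4)*(x - 3)*(x + 2) = 0, at x = -2, 3, 4.
On [-2, 3] the curve lies below the axis; ∫[-2,3] (-x^3 + 5*x^2 + 2*x - 24) dx = -875/12, giving area 875/12.
On [3, 4] the curve lies above the axis; ∫[3,4] (-x^3 + 5*x^2 + 2*x - 24) dx = 11/12, giving area 11/12.
Total area = 875/12 + 11/12 = 443/6.

443/6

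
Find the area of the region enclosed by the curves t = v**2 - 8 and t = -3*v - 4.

125/6

Both boundary curves give t as a function of v, so integrate with respect to v. Setting them equal: v**2 + 3*v - 4 = 0, i.e. (v - 1)*(v + 4) = 0, so they meet at v = -4, 1.
For v in [-4, 1], t = v**2 - 8 is on the left; area = ∫[-4,1] (-(v**2 + 3*v - 4)) dv = 125/6.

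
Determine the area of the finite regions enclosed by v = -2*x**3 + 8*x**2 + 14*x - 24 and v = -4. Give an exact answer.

937/6

Set the curves equal: -2*x**3 + 8*x**2 + 14*x - 24 = -4, so -2*x**3 + 8*x**2 + 14*x - 20 = 0, which factors as -2*(x - 5)*(x - 1)*(x + 2) = 0. The curves meet at x = -2, 1, 5.
On [-2, 1], v = -4 is on top; that piece has area ∫[-2,1] (-(-2*x**3 + 8*x**2 + 14*x - 20)) dx = 99/2.
On [1, 5], v = -2*x**3 + 8*x**2 + 14*x - 24 is on top; that piece has area ∫[1,5] (-2*x**3 + 8*x**2 + 14*x - 20) dx = 320/3.
Total enclosed area = 99/2 + 320/3 = 937/6.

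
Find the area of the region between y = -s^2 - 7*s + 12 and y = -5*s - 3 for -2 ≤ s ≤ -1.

On [-2, -1], (-s^2 - 7*s + 12) - (-5*s - 3) = -s^2 - 2*s + 15 is ≥ 0 throughout, so the area is a single integral of |-s^2 - 2*s + 15|.
∫[-2,-1] (-s^2 - 2*s + 15) ds = 47/3.

47/3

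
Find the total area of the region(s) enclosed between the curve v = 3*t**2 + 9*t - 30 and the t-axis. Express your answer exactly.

The curve meets the t-axis where 3*t**2 + 9*t - 30 = 0, i.e. 3*(t - 2)*(t + 5) = 0, at t = -5, 2.
On [-5, 2] the curve lies below the axis; ∫[-5,2] (3*t**2 + 9*t - 30) dt = -343/2, giving area 343/2.

343/2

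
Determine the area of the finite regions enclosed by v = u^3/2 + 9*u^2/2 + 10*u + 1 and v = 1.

Set the curves equal: u^3/2 + 9*u^2/2 + 10*u + 1 = 1, so u^3/2 + 9*u^2/2 + 10*u = 0, which factors as u*(u + 4)*(u + 5)/2 = 0. The curves meet at u = -5, -4, 0.
On [-5, -4], v = u^3/2 + 9*u^2/2 + 10*u + 1 is on top; that piece has area ∫[-5,-4] (u^3/2 + 9*u^2/2 + 10*u) du = 3/8.
On [-4, 0], v = 1 is on top; that piece has area ∫[-4,0] (-(u^3/2 + 9*u^2/2 + 10*u)) du = 16.
Total enclosed area = 3/8 + 16 = 131/8.

131/8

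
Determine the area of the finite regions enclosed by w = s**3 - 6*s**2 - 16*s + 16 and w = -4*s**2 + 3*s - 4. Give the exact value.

2521/12

Set the curves equal: s**3 - 6*s**2 - 16*s + 16 = -4*s**2 + 3*s - 4, so s**3 - 2*s**2 - 19*s + 20 = 0, which factors as (s - 5)*(s - 1)*(s + 4) = 0. The curves meet at s = -4, 1, 5.
On [-4, 1], w = s**3 - 6*s**2 - 16*s + 16 is on top; that piece has area ∫[-4,1] (s**3 - 2*s**2 - 19*s + 20) ds = 1625/12.
On [1, 5], w = -4*s**2 + 3*s - 4 is on top; that piece has area ∫[1,5] (-(s**3 - 2*s**2 - 19*s + 20)) ds = 224/3.
Total enclosed area = 1625/12 + 224/3 = 2521/12.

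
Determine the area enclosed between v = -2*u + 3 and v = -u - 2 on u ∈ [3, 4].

3/2

On [3, 4], (-2*u + 3) - (-u - 2) = -u + 5 is ≥ 0 throughout, so the area is a single integral of |-u + 5|.
∫[3,4] (-u + 5) du = 3/2.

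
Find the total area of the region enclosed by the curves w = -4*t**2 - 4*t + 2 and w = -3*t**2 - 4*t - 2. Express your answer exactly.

32/3

Set the curves equal: -4*t**2 - 4*t + 2 = -3*t**2 - 4*t - 2, so -t**2 + 4 = 0, which factors as -(t - 2)*(t + 2) = 0. The curves meet at t = -2, 2.
On [-2, 2], w = -4*t**2 - 4*t + 2 is on top; that piece has area ∫[-2,2] (-t**2 + 4) dt = 32/3.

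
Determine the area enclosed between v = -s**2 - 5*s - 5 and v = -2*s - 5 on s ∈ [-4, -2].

3

The difference (-s**2 - 5*s - 5) - (-2*s - 5) = -s**2 - 3*s changes sign at s = -3 inside [-4, -2], so split the integral there.
∫[-4,-3] (-s**2 - 3*s) ds = -11/6; the area of that piece is 11/6.
∫[-3,-2] (-s**2 - 3*s) ds = 7/6.
Total area = 11/6 + 7/6 = 3.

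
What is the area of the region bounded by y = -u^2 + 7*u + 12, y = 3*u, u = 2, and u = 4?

On [2, 4], (-u^2 + 7*u + 12) - (3*u) = -u^2 + 4*u + 12 is ≥ 0 throughout, so the area is a single integral of |-u^2 + 4*u + 12|.
∫[2,4] (-u^2 + 4*u + 12) du = 88/3.

88/3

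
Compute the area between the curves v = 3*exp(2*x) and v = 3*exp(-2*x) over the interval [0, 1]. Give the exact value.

-3 + 3*exp(-2)/2 + 3*exp(2)/2

On [0, 1], (3*exp(2*x)) - (3*exp(-2*x)) = 3*exp(2*x) - 3*exp(-2*x) is ≥ 0 throughout, so the area is a single integral of |3*exp(2*x) - 3*exp(-2*x)|.
∫[0,1] (3*exp(2*x) - 3*exp(-2*x)) dx = -3 + 3*exp(-2)/2 + 3*exp(2)/2.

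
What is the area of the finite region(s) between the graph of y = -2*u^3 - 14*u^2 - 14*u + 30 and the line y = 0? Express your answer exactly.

296/3

The curve meets the u-axis where -2*u^3 - 14*u^2 - 14*u + 30 = 0, i.e. -2*(u - 1)*(u + 3)*(u + 5) = 0, at u = -5, -3, 1.
On [-5, -3] the curve lies below the axis; ∫[-5,-3] (-2*u^3 - 14*u^2 - 14*u + 30) du = -40/3, giving area 40/3.
On [-3, 1] the curve lies above the axis; ∫[-3,1] (-2*u^3 - 14*u^2 - 14*u + 30) du = 256/3, giving area 256/3.
Total area = 40/3 + 256/3 = 296/3.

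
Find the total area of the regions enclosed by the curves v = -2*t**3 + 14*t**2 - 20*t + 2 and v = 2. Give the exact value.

Set the curves equal: -2*t**3 + 14*t**2 - 20*t + 2 = 2, so -2*t**3 + 14*t**2 - 20*t = 0, which factors as -2*t*(t - 5)*(t - 2) = 0. The curves meet at t = 0, 2, 5.
On [0, 2], v = 2 is on top; that piece has area ∫[0,2] (-(-2*t**3 + 14*t**2 - 20*t)) dt = 32/3.
On [2, 5], v = -2*t**3 + 14*t**2 - 20*t + 2 is on top; that piece has area ∫[2,5] (-2*t**3 + 14*t**2 - 20*t) dt = 63/2.
Total enclosed area = 32/3 + 63/2 = 253/6.

253/6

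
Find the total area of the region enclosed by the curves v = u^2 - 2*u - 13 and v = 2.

256/3

Set the curves equal: u^2 - 2*u - 13 = 2, so u^2 - 2*u - 15 = 0, which factors as (u - 5)*(u + 3) = 0. The curves meet at u = -3, 5.
On [-3, 5], v = 2 is on top; that piece has area ∫[-3,5] (-(u^2 - 2*u - 15)) du = 256/3.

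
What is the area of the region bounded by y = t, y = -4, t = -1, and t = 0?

On [-1, 0], (t) - (-4) = t + 4 is ≥ 0 throughout, so the area is a single integral of |t + 4|.
∫[-1,0] (t + 4) dt = 7/2.

7/2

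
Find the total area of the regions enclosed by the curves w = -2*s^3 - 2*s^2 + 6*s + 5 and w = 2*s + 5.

Set the curves equal: -2*s^3 - 2*s^2 + 6*s + 5 = 2*s + 5, so -2*s^3 - 2*s^2 + 4*s = 0, which factors as -2*s*(s - 1)*(s + 2) = 0. The curves meet at s = -2, 0, 1.
On [-2, 0], w = 2*s + 5 is on top; that piece has area ∫[-2,0] (-(-2*s^3 - 2*s^2 + 4*s)) ds = 16/3.
On [0, 1], w = -2*s^3 - 2*s^2 + 6*s + 5 is on top; that piece has area ∫[0,1] (-2*s^3 - 2*s^2 + 4*s) ds = 5/6.
Total enclosed area = 16/3 + 5/6 = 37/6.

37/6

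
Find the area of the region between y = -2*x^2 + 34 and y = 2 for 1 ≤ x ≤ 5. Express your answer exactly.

The difference (-2*x^2 + 34) - (2) = -2*x^2 + 32 changes sign at x = 4 inside [1, 5], so split the integral there.
∫[1,4] (-2*x^2 + 32) dx = 54.
∫[4,5] (-2*x^2 + 32) dx = -26/3; the area of that piece is 26/3.
Total area = 54 + 26/3 = 188/3.

188/3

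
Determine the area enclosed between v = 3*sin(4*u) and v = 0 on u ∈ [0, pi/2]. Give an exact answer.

The difference (3*sin(4*u)) - (0) = 3*sin(4*u) changes sign at u = pi/4 inside [0, pi/2], so split the integral there.
∫[0,pi/4] (3*sin(4*u)) du = 3/2.
∫[pi/4,pi/2] (3*sin(4*u)) du = -3/2; the area of that piece is 3/2.
Total area = 3/2 + 3/2 = 3.

3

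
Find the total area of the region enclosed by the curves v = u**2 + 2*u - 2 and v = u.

Set the curves equal: u**2 + 2*u - 2 = u, so u**2 + u - 2 = 0, which factors as (u - 1)*(u + 2) = 0. The curves meet at u = -2, 1.
On [-2, 1], v = u is on top; that piece has area ∫[-2,1] (-(u**2 + u - 2)) du = 9/2.

9/2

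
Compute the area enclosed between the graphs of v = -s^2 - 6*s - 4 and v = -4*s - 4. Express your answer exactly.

Set the curves equal: -s^2 - 6*s - 4 = -4*s - 4, so -s^2 - 2*s = 0, which factors as -s*(s + 2) = 0. The curves meet at s = -2, 0.
On [-2, 0], v = -s^2 - 6*s - 4 is on top; that piece has area ∫[-2,0] (-s^2 - 2*s) ds = 4/3.

4/3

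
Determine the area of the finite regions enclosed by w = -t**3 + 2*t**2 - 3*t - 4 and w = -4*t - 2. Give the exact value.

Set the curves equal: -t**3 + 2*t**2 - 3*t - 4 = -4*t - 2, so -t**3 + 2*t**2 + t - 2 = 0, which factors as -(t - 2)*(t - 1)*(t + 1) = 0. The curves meet at t = -1, 1, 2.
On [-1, 1], w = -4*t - 2 is on top; that piece has area ∫[-1,1] (-(-t**3 + 2*t**2 + t - 2)) dt = 8/3.
On [1, 2], w = -t**3 + 2*t**2 - 3*t - 4 is on top; that piece has area ∫[1,2] (-t**3 + 2*t**2 + t - 2) dt = 5/12.
Total enclosed area = 8/3 + 5/12 = 37/12.

37/12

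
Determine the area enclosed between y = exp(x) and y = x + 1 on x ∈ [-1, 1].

-2 - exp(-1) + exp(1)

On [-1, 1], (exp(x)) - (x + 1) = -x + exp(x) - 1 is ≥ 0 throughout, so the area is a single integral of |-x + exp(x) - 1|.
∫[-1,1] (-x + exp(x) - 1) dx = -2 - exp(-1) + exp(1).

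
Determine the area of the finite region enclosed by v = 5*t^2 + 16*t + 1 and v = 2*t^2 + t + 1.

Set the curves equal: 5*t^2 + 16*t + 1 = 2*t^2 + t + 1, so 3*t^2 + 15*t = 0, which factors as 3*t*(t + 5) = 0. The curves meet at t = -5, 0.
On [-5, 0], v = 2*t^2 + t + 1 is on top; that piece has area ∫[-5,0] (-(3*t^2 + 15*t)) dt = 125/2.

125/2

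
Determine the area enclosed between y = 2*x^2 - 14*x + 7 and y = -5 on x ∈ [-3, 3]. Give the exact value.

412/3

The difference (2*x^2 - 14*x + 7) - (-5) = 2*x^2 - 14*x + 12 changes sign at x = 1 inside [-3, 3], so split the integral there.
∫[-3,1] (2*x^2 - 14*x + 12) dx = 368/3.
∫[1,3] (2*x^2 - 14*x + 12) dx = -44/3; the area of that piece is 44/3.
Total area = 368/3 + 44/3 = 412/3.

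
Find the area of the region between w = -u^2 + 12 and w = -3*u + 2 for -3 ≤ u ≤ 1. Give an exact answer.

The difference (-u^2 + 12) - (-3*u + 2) = -u^2 + 3*u + 10 changes sign at u = -2 inside [-3, 1], so split the integral there.
∫[-3,-2] (-u^2 + 3*u + 10) du = -23/6; the area of that piece is 23/6.
∫[-2,1] (-u^2 + 3*u + 10) du = 45/2.
Total area = 23/6 + 45/2 = 79/3.

79/3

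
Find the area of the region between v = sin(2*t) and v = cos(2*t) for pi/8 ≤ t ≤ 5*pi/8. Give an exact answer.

sqrt(2)

On [pi/8, 5*pi/8], (sin(2*t)) - (cos(2*t)) = sin(2*t) - cos(2*t) is ≥ 0 throughout, so the area is a single integral of |sin(2*t) - cos(2*t)|.
∫[pi/8,5*pi/8] (sin(2*t) - cos(2*t)) dt = sqrt(2).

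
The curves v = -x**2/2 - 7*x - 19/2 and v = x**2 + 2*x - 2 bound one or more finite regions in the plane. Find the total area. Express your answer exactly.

16

Set the curves equal: -x**2/2 - 7*x - 19/2 = x**2 + 2*x - 2, so -3*x**2/2 - 9*x - 15/2 = 0, which factors as -3*(x + 1)*(x + 5)/2 = 0. The curves meet at x = -5, -1.
On [-5, -1], v = -x**2/2 - 7*x - 19/2 is on top; that piece has area ∫[-5,-1] (-3*x**2/2 - 9*x - 15/2) dx = 16.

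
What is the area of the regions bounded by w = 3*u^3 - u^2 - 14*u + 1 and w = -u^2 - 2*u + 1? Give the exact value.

24

Set the curves equal: 3*u^3 - u^2 - 14*u + 1 = -u^2 - 2*u + 1, so 3*u^3 - 12*u = 0, which factors as 3*u*(u - 2)*(u + 2) = 0. The curves meet at u = -2, 0, 2.
On [-2, 0], w = 3*u^3 - u^2 - 14*u + 1 is on top; that piece has area ∫[-2,0] (3*u^3 - 12*u) du = 12.
On [0, 2], w = -u^2 - 2*u + 1 is on top; that piece has area ∫[0,2] (-(3*u^3 - 12*u)) du = 12.
Total enclosed area = 12 + 12 = 24.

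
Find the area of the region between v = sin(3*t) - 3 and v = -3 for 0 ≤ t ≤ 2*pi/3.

The difference (sin(3*t) - 3) - (-3) = sin(3*t) changes sign at t = pi/3 inside [0, 2*pi/3], so split the integral there.
∫[0,pi/3] (sin(3*t)) dt = 2/3.
∫[pi/3,2*pi/3] (sin(3*t)) dt = -2/3; the area of that piece is 2/3.
Total area = 2/3 + 2/3 = 4/3.

4/3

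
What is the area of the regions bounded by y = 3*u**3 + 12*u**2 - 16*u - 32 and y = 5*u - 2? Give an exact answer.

937/4

Set the curves equal: 3*u**3 + 12*u**2 - 16*u - 32 = 5*u - 2, so 3*u**3 + 12*u**2 - 21*u - 30 = 0, which factors as 3*(u - 2)*(u + 1)*(u + 5) = 0. The curves meet at u = -5, -1, 2.
On [-5, -1], y = 3*u**3 + 12*u**2 - 16*u - 32 is on top; that piece has area ∫[-5,-1] (3*u**3 + 12*u**2 - 21*u - 30) du = 160.
On [-1, 2], y = 5*u - 2 is on top; that piece has area ∫[-1,2] (-(3*u**3 + 12*u**2 - 21*u - 30)) du = 297/4.
Total enclosed area = 160 + 297/4 = 937/4.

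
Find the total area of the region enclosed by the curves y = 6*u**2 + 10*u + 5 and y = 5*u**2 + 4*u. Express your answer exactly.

Set the curves equal: 6*u**2 + 10*u + 5 = 5*u**2 + 4*u, so u**2 + 6*u + 5 = 0, which factors as (u + 1)*(u + 5) = 0. The curves meet at u = -5, -1.
On [-5, -1], y = 5*u**2 + 4*u is on top; that piece has area ∫[-5,-1] (-(u**2 + 6*u + 5)) du = 32/3.

32/3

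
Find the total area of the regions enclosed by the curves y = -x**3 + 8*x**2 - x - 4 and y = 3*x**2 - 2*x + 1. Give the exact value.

148/3

Set the curves equal: -x**3 + 8*x**2 - x - 4 = 3*x**2 - 2*x + 1, so -x**3 + 5*x**2 + x - 5 = 0, which factors as -(x - 5)*(x - 1)*(x + 1) = 0. The curves meet at x = -1, 1, 5.
On [-1, 1], y = 3*x**2 - 2*x + 1 is on top; that piece has area ∫[-1,1] (-(-x**3 + 5*x**2 + x - 5)) dx = 20/3.
On [1, 5], y = -x**3 + 8*x**2 - x - 4 is on top; that piece has area ∫[1,5] (-x**3 + 5*x**2 + x - 5) dx = 128/3.
Total enclosed area = 20/3 + 128/3 = 148/3.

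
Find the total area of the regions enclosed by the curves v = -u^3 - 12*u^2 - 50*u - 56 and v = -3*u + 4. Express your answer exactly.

1/2

Set the curves equal: -u^3 - 12*u^2 - 50*u - 56 = -3*u + 4, so -u^3 - 12*u^2 - 47*u - 60 = 0, which factors as -(u + 3)*(u + 4)*(u + 5) = 0. The curves meet at u = -5, -4, -3.
On [-5, -4], v = -3*u + 4 is on top; that piece has area ∫[-5,-4] (-(-u^3 - 12*u^2 - 47*u - 60)) du = 1/4.
On [-4, -3], v = -u^3 - 12*u^2 - 50*u - 56 is on top; that piece has area ∫[-4,-3] (-u^3 - 12*u^2 - 47*u - 60) du = 1/4.
Total enclosed area = 1/4 + 1/4 = 1/2.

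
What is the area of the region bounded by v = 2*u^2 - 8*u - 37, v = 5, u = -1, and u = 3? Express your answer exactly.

544/3

On [-1, 3], (2*u^2 - 8*u - 37) - (5) = 2*u^2 - 8*u - 42 is ≤ 0 throughout, so the area is a single integral of |2*u^2 - 8*u - 42|.
∫[-1,3] (2*u^2 - 8*u - 42) du = -544/3; the area of that piece is 544/3.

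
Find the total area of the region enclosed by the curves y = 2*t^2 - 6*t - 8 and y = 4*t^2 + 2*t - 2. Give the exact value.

Set the curves equal: 2*t^2 - 6*t - 8 = 4*t^2 + 2*t - 2, so -2*t^2 - 8*t - 6 = 0, which factors as -2*(t + 1)*(t + 3) = 0. The curves meet at t = -3, -1.
On [-3, -1], y = 2*t^2 - 6*t - 8 is on top; that piece has area ∫[-3,-1] (-2*t^2 - 8*t - 6) dt = 8/3.

8/3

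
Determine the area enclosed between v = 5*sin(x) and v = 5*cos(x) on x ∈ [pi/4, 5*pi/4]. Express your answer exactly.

10*sqrt(2)

On [pi/4, 5*pi/4], (5*sin(x)) - (5*cos(x)) = 5*sin(x) - 5*cos(x) is ≥ 0 throughout, so the area is a single integral of |5*sin(x) - 5*cos(x)|.
∫[pi/4,5*pi/4] (5*sin(x) - 5*cos(x)) dx = 10*sqrt(2).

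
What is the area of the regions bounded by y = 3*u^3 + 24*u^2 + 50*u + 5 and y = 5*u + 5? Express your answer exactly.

Set the curves equal: 3*u^3 + 24*u^2 + 50*u + 5 = 5*u + 5, so 3*u^3 + 24*u^2 + 45*u = 0, which factors as 3*u*(u + 3)*(u + 5) = 0. The curves meet at u = -5, -3, 0.
On [-5, -3], y = 3*u^3 + 24*u^2 + 50*u + 5 is on top; that piece has area ∫[-5,-3] (3*u^3 + 24*u^2 + 45*u) du = 16.
On [-3, 0], y = 5*u + 5 is on top; that piece has area ∫[-3,0] (-(3*u^3 + 24*u^2 + 45*u)) du = 189/4.
Total enclosed area = 16 + 189/4 = 253/4.

253/4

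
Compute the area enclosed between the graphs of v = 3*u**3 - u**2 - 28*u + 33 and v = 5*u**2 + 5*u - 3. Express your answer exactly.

937/4

Set the curves equal: 3*u**3 - u**2 - 28*u + 33 = 5*u**2 + 5*u - 3, so 3*u**3 - 6*u**2 - 33*u + 36 = 0, which factors as 3*(u - 4)*(u - 1)*(u + 3) = 0. The curves meet at u = -3, 1, 4.
On [-3, 1], v = 3*u**3 - u**2 - 28*u + 33 is on top; that piece has area ∫[-3,1] (3*u**3 - 6*u**2 - 33*u + 36) du = 160.
On [1, 4], v = 5*u**2 + 5*u - 3 is on top; that piece has area ∫[1,4] (-(3*u**3 - 6*u**2 - 33*u + 36)) du = 297/4.
Total enclosed area = 160 + 297/4 = 937/4.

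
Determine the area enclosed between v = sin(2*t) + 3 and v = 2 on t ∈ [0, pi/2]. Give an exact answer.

On [0, pi/2], (sin(2*t) + 3) - (2) = sin(2*t) + 1 is ≥ 0 throughout, so the area is a single integral of |sin(2*t) + 1|.
∫[0,pi/2] (sin(2*t) + 1) dt = 1 + pi/2.

1 + pi/2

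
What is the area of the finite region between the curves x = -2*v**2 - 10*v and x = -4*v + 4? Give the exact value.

Both boundary curves give x as a function of v, so integrate with respect to v. Setting them equal: -2*v**2 - 6*v - 4 = 0, i.e. -2*(v + 1)*(v + 2) = 0, so they meet at v = -2, -1.
For v in [-2, -1], x = -2*v**2 - 10*v is on the right; area = ∫[-2,-1] (-2*v**2 - 6*v - 4) dv = 1/3.

1/3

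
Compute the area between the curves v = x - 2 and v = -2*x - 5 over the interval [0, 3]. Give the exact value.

On [0, 3], (x - 2) - (-2*x - 5) = 3*x + 3 is ≥ 0 throughout, so the area is a single integral of |3*x + 3|.
∫[0,3] (3*x + 3) dx = 45/2.

45/2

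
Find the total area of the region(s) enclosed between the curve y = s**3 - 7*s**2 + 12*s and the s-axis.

71/6

The curve meets the s-axis where s**3 - 7*s**2 + 12*s = 0, i.e. s*(s - 4)*(s - 3) = 0, at s = 0, 3, 4.
On [0, 3] the curve lies above the axis; ∫[0,3] (s**3 - 7*s**2 + 12*s) ds = 45/4, giving area 45/4.
On [3, 4] the curve lies below the axis; ∫[3,4] (s**3 - 7*s**2 + 12*s) ds = -7/12, giving area 7/12.
Total area = 45/4 + 7/12 = 71/6.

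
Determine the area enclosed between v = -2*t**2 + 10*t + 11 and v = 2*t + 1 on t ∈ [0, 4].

On [0, 4], (-2*t**2 + 10*t + 11) - (2*t + 1) = -2*t**2 + 8*t + 10 is ≥ 0 throughout, so the area is a single integral of |-2*t**2 + 8*t + 10|.
∫[0,4] (-2*t**2 + 8*t + 10) dt = 184/3.

184/3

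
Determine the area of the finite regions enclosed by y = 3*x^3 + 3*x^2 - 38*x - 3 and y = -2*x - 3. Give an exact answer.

937/4

Set the curves equal: 3*x^3 + 3*x^2 - 38*x - 3 = -2*x - 3, so 3*x^3 + 3*x^2 - 36*x = 0, which factors as 3*x*(x - 3)*(x + 4) = 0. The curves meet at x = -4, 0, 3.
On [-4, 0], y = 3*x^3 + 3*x^2 - 38*x - 3 is on top; that piece has area ∫[-4,0] (3*x^3 + 3*x^2 - 36*x) dx = 160.
On [0, 3], y = -2*x - 3 is on top; that piece has area ∫[0,3] (-(3*x^3 + 3*x^2 - 36*x)) dx = 297/4.
Total enclosed area = 160 + 297/4 = 937/4.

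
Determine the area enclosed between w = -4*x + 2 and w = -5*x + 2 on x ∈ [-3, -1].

4

On [-3, -1], (-4*x + 2) - (-5*x + 2) = x is ≤ 0 throughout, so the area is a single integral of |x|.
∫[-3,-1] (x) dx = -4; the area of that piece is 4.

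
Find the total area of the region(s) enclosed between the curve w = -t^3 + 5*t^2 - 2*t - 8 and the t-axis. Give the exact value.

The curve meets the t-axis where -t^3 + 5*t^2 - 2*t - 8 = 0, i.e. -(t - 4)*(t - 2)*(t + 1) = 0, at t = -1, 2, 4.
On [-1, 2] the curve lies below the axis; ∫[-1,2] (-t^3 + 5*t^2 - 2*t - 8) dt = -63/4, giving area 63/4.
On [2, 4] the curve lies above the axis; ∫[2,4] (-t^3 + 5*t^2 - 2*t - 8) dt = 16/3, giving area 16/3.
Total area = 63/4 + 16/3 = 253/12.

253/12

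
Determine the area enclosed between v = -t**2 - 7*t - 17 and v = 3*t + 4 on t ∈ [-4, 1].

55

The difference (-t**2 - 7*t - 17) - (3*t + 4) = -t**2 - 10*t - 21 changes sign at t = -3 inside [-4, 1], so split the integral there.
∫[-4,-3] (-t**2 - 10*t - 21) dt = 5/3.
∫[-3,1] (-t**2 - 10*t - 21) dt = -160/3; the area of that piece is 160/3.
Total area = 5/3 + 160/3 = 55.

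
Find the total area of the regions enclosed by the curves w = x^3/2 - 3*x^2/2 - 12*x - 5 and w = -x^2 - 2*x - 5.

2521/24

Set the curves equal: x^3/2 - 3*x^2/2 - 12*x - 5 = -x^2 - 2*x - 5, so x^3/2 - x^2/2 - 10*x = 0, which factors as x*(x - 5)*(x + 4)/2 = 0. The curves meet at x = -4, 0, 5.
On [-4, 0], w = x^3/2 - 3*x^2/2 - 12*x - 5 is on top; that piece has area ∫[-4,0] (x^3/2 - x^2/2 - 10*x) dx = 112/3.
On [0, 5], w = -x^2 - 2*x - 5 is on top; that piece has area ∫[0,5] (-(x^3/2 - x^2/2 - 10*x)) dx = 1625/24.
Total enclosed area = 112/3 + 1625/24 = 2521/24.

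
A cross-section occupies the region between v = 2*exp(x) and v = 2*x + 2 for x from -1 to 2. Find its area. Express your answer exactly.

-9 - 2*exp(-1) + 2*exp(2)

On [-1, 2], (2*exp(x)) - (2*x + 2) = -2*x + 2*exp(x) - 2 is ≥ 0 throughout, so the area is a single integral of |-2*x + 2*exp(x) - 2|.
∫[-1,2] (-2*x + 2*exp(x) - 2) dx = -9 - 2*exp(-1) + 2*exp(2).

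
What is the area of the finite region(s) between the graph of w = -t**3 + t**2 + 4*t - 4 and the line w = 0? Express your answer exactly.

The curve meets the t-axis where -t**3 + t**2 + 4*t - 4 = 0, i.e. -(t - 2)*(t - 1)*(t + 2) = 0, at t = -2, 1, 2.
On [-2, 1] the curve lies below the axis; ∫[-2,1] (-t**3 + t**2 + 4*t - 4) dt = -45/4, giving area 45/4.
On [1, 2] the curve lies above the axis; ∫[1,2] (-t**3 + t**2 + 4*t - 4) dt = 7/12, giving area 7/12.
Total area = 45/4 + 7/12 = 71/6.

71/6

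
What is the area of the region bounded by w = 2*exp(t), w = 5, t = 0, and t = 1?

-13 - 10*log(2) + 2*exp(1) + 10*log(5)

The difference (2*exp(t)) - (5) = 2*exp(t) - 5 changes sign at t = log(5/2) inside [0, 1], so split the integral there.
∫[0,log(5/2)] (2*exp(t) - 5) dt = log(32/3125) + 3; the area of that piece is -3 + log(3125/32).
∫[log(5/2),1] (2*exp(t) - 5) dt = -10 - 5*log(2) + 2*exp(1) + 5*log(5).
Total area = (-3 + log(3125/32)) + (-10 - 5*log(2) + 2*exp(1) + 5*log(5)) = -13 - 10*log(2) + 2*exp(1) + 10*log(5).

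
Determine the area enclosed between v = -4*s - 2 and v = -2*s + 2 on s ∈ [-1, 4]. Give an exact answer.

35

On [-1, 4], (-4*s - 2) - (-2*s + 2) = -2*s - 4 is ≤ 0 throughout, so the area is a single integral of |-2*s - 4|.
∫[-1,4] (-2*s - 4) ds = -35; the area of that piece is 35.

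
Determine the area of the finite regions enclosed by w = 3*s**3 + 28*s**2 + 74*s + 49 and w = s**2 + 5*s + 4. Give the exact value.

Set the curves equal: 3*s**3 + 28*s**2 + 74*s + 49 = s**2 + 5*s + 4, so 3*s**3 + 27*s**2 + 69*s + 45 = 0, which factors as 3*(s + 1)*(s + 3)*(s + 5) = 0. The curves meet at s = -5, -3, -1.
On [-5, -3], w = 3*s**3 + 28*s**2 + 74*s + 49 is on top; that piece has area ∫[-5,-3] (3*s**3 + 27*s**2 + 69*s + 45) ds = 12.
On [-3, -1], w = s**2 + 5*s + 4 is on top; that piece has area ∫[-3,-1] (-(3*s**3 + 27*s**2 + 69*s + 45)) ds = 12.
Total enclosed area = 12 + 12 = 24.

24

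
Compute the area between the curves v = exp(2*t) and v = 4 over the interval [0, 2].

-23/2 + 8*log(2) + exp(4)/2

The difference (exp(2*t)) - (4) = exp(2*t) - 4 changes sign at t = log(2) inside [0, 2], so split the integral there.
∫[0,log(2)] (exp(2*t) - 4) dt = 3/2 - log(16); the area of that piece is -3/2 + log(16).
∫[log(2),2] (exp(2*t) - 4) dt = -10 + 4*log(2) + exp(4)/2.
Total area = (-3/2 + log(16)) + (-10 + 4*log(2) + exp(4)/2) = -23/2 + 8*log(2) + exp(4)/2.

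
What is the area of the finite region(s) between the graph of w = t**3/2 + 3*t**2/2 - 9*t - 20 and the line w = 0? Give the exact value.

999/8

The curve meets the t-axis where t**3/2 + 3*t**2/2 - 9*t - 20 = 0, i.e. (t - 4)*(t + 2)*(t + 5)/2 = 0, at t = -5, -2, 4.
On [-5, -2] the curve lies above the axis; ∫[-5,-2] (t**3/2 + 3*t**2/2 - 9*t - 20) dt = 135/8, giving area 135/8.
On [-2, 4] the curve lies below the axis; ∫[-2,4] (t**3/2 + 3*t**2/2 - 9*t - 20) dt = -108, giving area 108.
Total area = 135/8 + 108 = 999/8.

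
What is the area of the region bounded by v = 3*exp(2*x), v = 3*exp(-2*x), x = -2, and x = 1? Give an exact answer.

-6 + 3*exp(-4)/2 + 3*exp(-2)/2 + 3*exp(2)/2 + 3*exp(4)/2

The difference (3*exp(2*x)) - (3*exp(-2*x)) = 3*exp(2*x) - 3*exp(-2*x) changes sign at x = 0 inside [-2, 1], so split the integral there.
∫[-2,0] (3*exp(2*x) - 3*exp(-2*x)) dx = -3*exp(4)/2 - 3*exp(-4)/2 + 3; the area of that piece is -3 + 3*exp(-4)/2 + 3*exp(4)/2.
∫[0,1] (3*exp(2*x) - 3*exp(-2*x)) dx = -3 + 3*exp(-2)/2 + 3*exp(2)/2.
Total area = (-3 + 3*exp(-4)/2 + 3*exp(4)/2) + (-3 + 3*exp(-2)/2 + 3*exp(2)/2) = -6 + 3*exp(-4)/2 + 3*exp(-2)/2 + 3*exp(2)/2 + 3*exp(4)/2.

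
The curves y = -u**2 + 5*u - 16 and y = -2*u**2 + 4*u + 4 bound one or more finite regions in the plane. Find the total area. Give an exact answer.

Set the curves equal: -u**2 + 5*u - 16 = -2*u**2 + 4*u + 4, so u**2 + u - 20 = 0, which factors as (u - 4)*(u + 5) = 0. The curves meet at u = -5, 4.
On [-5, 4], y = -2*u**2 + 4*u + 4 is on top; that piece has area ∫[-5,4] (-(u**2 + u - 20)) du = 243/2.

243/2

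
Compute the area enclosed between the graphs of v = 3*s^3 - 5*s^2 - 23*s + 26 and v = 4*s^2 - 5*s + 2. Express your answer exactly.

Set the curves equal: 3*s^3 - 5*s^2 - 23*s + 26 = 4*s^2 - 5*s + 2, so 3*s^3 - 9*s^2 - 18*s + 24 = 0, which factors as 3*(s - 4)*(s - 1)*(s + 2) = 0. The curves meet at s = -2, 1, 4.
On [-2, 1], v = 3*s^3 - 5*s^2 - 23*s + 26 is on top; that piece has area ∫[-2,1] (3*s^3 - 9*s^2 - 18*s + 24) ds = 243/4.
On [1, 4], v = 4*s^2 - 5*s + 2 is on top; that piece has area ∫[1,4] (-(3*s^3 - 9*s^2 - 18*s + 24)) ds = 243/4.
Total enclosed area = 243/4 + 243/4 = 243/2.

243/2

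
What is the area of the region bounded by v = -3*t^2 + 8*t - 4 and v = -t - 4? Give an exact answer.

Set the curves equal: -3*t^2 + 8*t - 4 = -t - 4, so -3*t^2 + 9*t = 0, which factors as -3*t*(t - 3) = 0. The curves meet at t = 0, 3.
On [0, 3], v = -3*t^2 + 8*t - 4 is on top; that piece has area ∫[0,3] (-3*t^2 + 9*t) dt = 27/2.

27/2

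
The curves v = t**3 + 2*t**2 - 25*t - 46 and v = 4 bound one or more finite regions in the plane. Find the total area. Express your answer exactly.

2459/6

Set the curves equal: t**3 + 2*t**2 - 25*t - 46 = 4, so t**3 + 2*t**2 - 25*t - 50 = 0, which factors as (t - 5)*(t + 2)*(t + 5) = 0. The curves meet at t = -5, -2, 5.
On [-5, -2], v = t**3 + 2*t**2 - 25*t - 46 is on top; that piece has area ∫[-5,-2] (t**3 + 2*t**2 - 25*t - 50) dt = 153/4.
On [-2, 5], v = 4 is on top; that piece has area ∫[-2,5] (-(t**3 + 2*t**2 - 25*t - 50)) dt = 4459/12.
Total enclosed area = 153/4 + 4459/12 = 2459/6.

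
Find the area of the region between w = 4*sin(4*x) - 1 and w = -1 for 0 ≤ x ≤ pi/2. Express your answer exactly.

The difference (4*sin(4*x) - 1) - (-1) = 4*sin(4*x) changes sign at x = pi/4 inside [0, pi/2], so split the integral there.
∫[0,pi/4] (4*sin(4*x)) dx = 2.
∫[pi/4,pi/2] (4*sin(4*x)) dx = -2; the area of that piece is 2.
Total area = 2 + 2 = 4.

4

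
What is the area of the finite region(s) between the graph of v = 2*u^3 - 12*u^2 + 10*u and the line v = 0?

The curve meets the u-axis where 2*u^3 - 12*u^2 + 10*u = 0, i.e. 2*u*(u - 5)*(u - 1) = 0, at u = 0, 1, 5.
On [0, 1] the curve lies above the axis; ∫[0,1] (2*u^3 - 12*u^2 + 10*u) du = 3/2, giving area 3/2.
On [1, 5] the curve lies below the axis; ∫[1,5] (2*u^3 - 12*u^2 + 10*u) du = -64, giving area 64.
Total area = 3/2 + 64 = 131/2.

131/2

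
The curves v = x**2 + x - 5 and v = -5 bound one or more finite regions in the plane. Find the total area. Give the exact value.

Set the curves equal: x**2 + x - 5 = -5, so x**2 + x = 0, which factors as x*(x + 1) = 0. The curves meet at x = -1, 0.
On [-1, 0], v = -5 is on top; that piece has area ∫[-1,0] (-(x**2 + x)) dx = 1/6.

1/6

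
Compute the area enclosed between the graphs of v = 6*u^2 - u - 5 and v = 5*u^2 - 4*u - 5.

9/2

Set the curves equal: 6*u^2 - u - 5 = 5*u^2 - 4*u - 5, so u^2 + 3*u = 0, which factors as u*(u + 3) = 0. The curves meet at u = -3, 0.
On [-3, 0], v = 5*u^2 - 4*u - 5 is on top; that piece has area ∫[-3,0] (-(u^2 + 3*u)) du = 9/2.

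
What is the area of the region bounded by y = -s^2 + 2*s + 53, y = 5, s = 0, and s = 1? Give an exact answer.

146/3

On [0, 1], (-s^2 + 2*s + 53) - (5) = -s^2 + 2*s + 48 is ≥ 0 throughout, so the area is a single integral of |-s^2 + 2*s + 48|.
∫[0,1] (-s^2 + 2*s + 48) ds = 146/3.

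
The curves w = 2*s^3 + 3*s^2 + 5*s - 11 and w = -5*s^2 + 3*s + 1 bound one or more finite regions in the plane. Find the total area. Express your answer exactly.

Set the curves equal: 2*s^3 + 3*s^2 + 5*s - 11 = -5*s^2 + 3*s + 1, so 2*s^3 + 8*s^2 + 2*s - 12 = 0, which factors as 2*(s - 1)*(s + 2)*(s + 3) = 0. The curves meet at s = -3, -2, 1.
On [-3, -2], w = 2*s^3 + 3*s^2 + 5*s - 11 is on top; that piece has area ∫[-3,-2] (2*s^3 + 8*s^2 + 2*s - 12) ds = 7/6.
On [-2, 1], w = -5*s^2 + 3*s + 1 is on top; that piece has area ∫[-2,1] (-(2*s^3 + 8*s^2 + 2*s - 12)) ds = 45/2.
Total enclosed area = 7/6 + 45/2 = 71/3.

71/3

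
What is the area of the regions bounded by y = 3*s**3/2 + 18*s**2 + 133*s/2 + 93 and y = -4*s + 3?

3/4

Set the curves equal: 3*s**3/2 + 18*s**2 + 133*s/2 + 93 = -4*s + 3, so 3*s**3/2 + 18*s**2 + 141*s/2 + 90 = 0, which factors as 3*(s + 3)*(s + 4)*(s + 5)/2 = 0. The curves meet at s = -5, -4, -3.
On [-5, -4], y = 3*s**3/2 + 18*s**2 + 133*s/2 + 93 is on top; that piece has area ∫[-5,-4] (3*s**3/2 + 18*s**2 + 141*s/2 + 90) ds = 3/8.
On [-4, -3], y = -4*s + 3 is on top; that piece has area ∫[-4,-3] (-(3*s**3/2 + 18*s**2 + 141*s/2 + 90)) ds = 3/8.
Total enclosed area = 3/8 + 3/8 = 3/4.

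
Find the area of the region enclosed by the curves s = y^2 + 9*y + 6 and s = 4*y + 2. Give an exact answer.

Both boundary curves give s as a function of y, so integrate with respect to y. Setting them equal: y^2 + 5*y + 4 = 0, i.e. (y + 1)*(y + 4) = 0, so they meet at y = -4, -1.
For y in [-4, -1], s = y^2 + 9*y + 6 is on the left; area = ∫[-4,-1] (-(y^2 + 5*y + 4)) dy = 9/2.

9/2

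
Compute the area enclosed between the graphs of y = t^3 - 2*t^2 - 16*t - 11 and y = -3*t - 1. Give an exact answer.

Set the curves equal: t^3 - 2*t^2 - 16*t - 11 = -3*t - 1, so t^3 - 2*t^2 - 13*t - 10 = 0, which factors as (t - 5)*(t + 1)*(t + 2) = 0. The curves meet at t = -2, -1, 5.
On [-2, -1], y = t^3 - 2*t^2 - 16*t - 11 is on top; that piece has area ∫[-2,-1] (t^3 - 2*t^2 - 13*t - 10) dt = 13/12.
On [-1, 5], y = -3*t - 1 is on top; that piece has area ∫[-1,5] (-(t^3 - 2*t^2 - 13*t - 10)) dt = 144.
Total enclosed area = 13/12 + 144 = 1741/12.

1741/12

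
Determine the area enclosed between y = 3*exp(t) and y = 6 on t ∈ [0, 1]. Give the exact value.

-15 + 3*exp(1) + 12*log(2)

The difference (3*exp(t)) - (6) = 3*exp(t) - 6 changes sign at t = log(2) inside [0, 1], so split the integral there.
∫[0,log(2)] (3*exp(t) - 6) dt = 3 - log(64); the area of that piece is -3 + log(64).
∫[log(2),1] (3*exp(t) - 6) dt = -12 + 6*log(2) + 3*exp(1).
Total area = (-3 + log(64)) + (-12 + 6*log(2) + 3*exp(1)) = -15 + 3*exp(1) + 12*log(2).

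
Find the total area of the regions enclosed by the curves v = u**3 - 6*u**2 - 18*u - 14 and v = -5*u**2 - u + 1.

568/3

Set the curves equal: u**3 - 6*u**2 - 18*u - 14 = -5*u**2 - u + 1, so u**3 - u**2 - 17*u - 15 = 0, which factors as (u - 5)*(u + 1)*(u + 3) = 0. The curves meet at u = -3, -1, 5.
On [-3, -1], v = u**3 - 6*u**2 - 18*u - 14 is on top; that piece has area ∫[-3,-1] (u**3 - u**2 - 17*u - 15) du = 28/3.
On [-1, 5], v = -5*u**2 - u + 1 is on top; that piece has area ∫[-1,5] (-(u**3 - u**2 - 17*u - 15)) du = 180.
Total enclosed area = 28/3 + 180 = 568/3.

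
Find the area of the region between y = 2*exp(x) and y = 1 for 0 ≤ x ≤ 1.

-3 + 2*exp(1)

On [0, 1], (2*exp(x)) - (1) = 2*exp(x) - 1 is ≥ 0 throughout, so the area is a single integral of |2*exp(x) - 1|.
∫[0,1] (2*exp(x) - 1) dx = -3 + 2*exp(1).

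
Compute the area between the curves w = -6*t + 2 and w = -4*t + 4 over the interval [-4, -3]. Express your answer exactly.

5

On [-4, -3], (-6*t + 2) - (-4*t + 4) = -2*t - 2 is ≥ 0 throughout, so the area is a single integral of |-2*t - 2|.
∫[-4,-3] (-2*t - 2) dt = 5.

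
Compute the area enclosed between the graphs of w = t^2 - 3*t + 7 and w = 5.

Set the curves equal: t^2 - 3*t + 7 = 5, so t^2 - 3*t + 2 = 0, which factors as (t - 2)*(t - 1) = 0. The curves meet at t = 1, 2.
On [1, 2], w = 5 is on top; that piece has area ∫[1,2] (-(t^2 - 3*t + 2)) dt = 1/6.

1/6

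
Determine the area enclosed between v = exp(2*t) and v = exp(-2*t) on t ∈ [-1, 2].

The difference (exp(2*t)) - (exp(-2*t)) = exp(2*t) - exp(-2*t) changes sign at t = 0 inside [-1, 2], so split the integral there.
∫[-1,0] (exp(2*t) - exp(-2*t)) dt = -exp(2)/2 - exp(-2)/2 + 1; the area of that piece is -1 + exp(-2)/2 + exp(2)/2.
∫[0,2] (exp(2*t) - exp(-2*t)) dt = -1 + exp(-4)/2 + exp(4)/2.
Total area = (-1 + exp(-2)/2 + exp(2)/2) + (-1 + exp(-4)/2 + exp(4)/2) = -2 + exp(-4)/2 + exp(-2)/2 + exp(2)/2 + exp(4)/2.

-2 + exp(-4)/2 + exp(-2)/2 + exp(2)/2 + exp(4)/2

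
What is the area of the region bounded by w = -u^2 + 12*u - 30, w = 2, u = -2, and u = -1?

157/3

On [-2, -1], (-u^2 + 12*u - 30) - (2) = -u^2 + 12*u - 32 is ≤ 0 throughout, so the area is a single integral of |-u^2 + 12*u - 32|.
∫[-2,-1] (-u^2 + 12*u - 32) du = -157/3; the area of that piece is 157/3.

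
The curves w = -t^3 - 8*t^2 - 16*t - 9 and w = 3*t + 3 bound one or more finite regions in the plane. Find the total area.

37/12

Set the curves equal: -t^3 - 8*t^2 - 16*t - 9 = 3*t + 3, so -t^3 - 8*t^2 - 19*t - 12 = 0, which factors as -(t + 1)*(t + 3)*(t + 4) = 0. The curves meet at t = -4, -3, -1.
On [-4, -3], w = 3*t + 3 is on top; that piece has area ∫[-4,-3] (-(-t^3 - 8*t^2 - 19*t - 12)) dt = 5/12.
On [-3, -1], w = -t^3 - 8*t^2 - 16*t - 9 is on top; that piece has area ∫[-3,-1] (-t^3 - 8*t^2 - 19*t - 12) dt = 8/3.
Total enclosed area = 5/12 + 8/3 = 37/12.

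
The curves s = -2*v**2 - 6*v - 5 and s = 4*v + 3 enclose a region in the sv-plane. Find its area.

Both boundary curves give s as a function of v, so integrate with respect to v. Setting them equal: -2*v**2 - 10*v - 8 = 0, i.e. -2*(v + 1)*(v + 4) = 0, so they meet at v = -4, -1.
For v in [-4, -1], s = -2*v**2 - 6*v - 5 is on the right; area = ∫[-4,-1] (-2*v**2 - 10*v - 8) dv = 9.

9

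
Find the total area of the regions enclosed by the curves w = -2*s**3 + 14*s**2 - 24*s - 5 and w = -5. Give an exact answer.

71/3

Set the curves equal: -2*s**3 + 14*s**2 - 24*s - 5 = -5, so -2*s**3 + 14*s**2 - 24*s = 0, which factors as -2*s*(s - 4)*(s - 3) = 0. The curves meet at s = 0, 3, 4.
On [0, 3], w = -5 is on top; that piece has area ∫[0,3] (-(-2*s**3 + 14*s**2 - 24*s)) ds = 45/2.
On [3, 4], w = -2*s**3 + 14*s**2 - 24*s - 5 is on top; that piece has area ∫[3,4] (-2*s**3 + 14*s**2 - 24*s) ds = 7/6.
Total enclosed area = 45/2 + 7/6 = 71/3.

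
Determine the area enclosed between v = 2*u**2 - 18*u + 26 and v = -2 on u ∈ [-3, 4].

The difference (2*u**2 - 18*u + 26) - (-2) = 2*u**2 - 18*u + 28 changes sign at u = 2 inside [-3, 4], so split the integral there.
∫[-3,2] (2*u**2 - 18*u + 28) du = 625/3.
∫[2,4] (2*u**2 - 18*u + 28) du = -44/3; the area of that piece is 44/3.
Total area = 625/3 + 44/3 = 223.

223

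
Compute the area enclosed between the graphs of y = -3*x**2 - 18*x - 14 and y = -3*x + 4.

1/2

Set the curves equal: -3*x**2 - 18*x - 14 = -3*x + 4, so -3*x**2 - 15*x - 18 = 0, which factors as -3*(x + 2)*(x + 3) = 0. The curves meet at x = -3, -2.
On [-3, -2], y = -3*x**2 - 18*x - 14 is on top; that piece has area ∫[-3,-2] (-3*x**2 - 15*x - 18) dx = 1/2.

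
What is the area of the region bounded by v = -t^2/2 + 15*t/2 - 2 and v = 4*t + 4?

Set the curves equal: -t^2/2 + 15*t/2 - 2 = 4*t + 4, so -t^2/2 + 7*t/2 - 6 = 0, which factors as -(t - 4)*(t - 3)/2 = 0. The curves meet at t = 3, 4.
On [3, 4], v = -t^2/2 + 15*t/2 - 2 is on top; that piece has area ∫[3,4] (-t^2/2 + 7*t/2 - 6) dt = 1/12.

1/12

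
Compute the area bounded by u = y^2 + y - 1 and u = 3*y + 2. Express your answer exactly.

Both boundary curves give u as a function of y, so integrate with respect to y. Setting them equal: y^2 - 2*y - 3 = 0, i.e. (y - 3)*(y + 1) = 0, so they meet at y = -1, 3.
For y in [-1, 3], u = y^2 + y - 1 is on the left; area = ∫[-1,3] (-(y^2 - 2*y - 3)) dy = 32/3.

32/3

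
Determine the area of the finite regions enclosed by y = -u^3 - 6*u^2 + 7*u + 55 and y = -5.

Set the curves equal: -u^3 - 6*u^2 + 7*u + 55 = -5, so -u^3 - 6*u^2 + 7*u + 60 = 0, which factors as -(u - 3)*(u + 4)*(u + 5) = 0. The curves meet at u = -5, -4, 3.
On [-5, -4], y = -5 is on top; that piece has area ∫[-5,-4] (-(-u^3 - 6*u^2 + 7*u + 60)) du = 5/4.
On [-4, 3], y = -u^3 - 6*u^2 + 7*u + 55 is on top; that piece has area ∫[-4,3] (-u^3 - 6*u^2 + 7*u + 60) du = 1029/4.
Total enclosed area = 5/4 + 1029/4 = 517/2.

517/2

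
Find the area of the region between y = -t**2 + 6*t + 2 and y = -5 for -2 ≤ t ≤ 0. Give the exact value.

The difference (-t**2 + 6*t + 2) - (-5) = -t**2 + 6*t + 7 changes sign at t = -1 inside [-2, 0], so split the integral there.
∫[-2,-1] (-t**2 + 6*t + 7) dt = -13/3; the area of that piece is 13/3.
∫[-1,0] (-t**2 + 6*t + 7) dt = 11/3.
Total area = 13/3 + 11/3 = 8.

8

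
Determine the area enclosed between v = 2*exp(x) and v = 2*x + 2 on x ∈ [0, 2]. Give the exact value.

On [0, 2], (2*exp(x)) - (2*x + 2) = -2*x + 2*exp(x) - 2 is ≥ 0 throughout, so the area is a single integral of |-2*x + 2*exp(x) - 2|.
∫[0,2] (-2*x + 2*exp(x) - 2) dx = -10 + 2*exp(2).

-10 + 2*exp(2)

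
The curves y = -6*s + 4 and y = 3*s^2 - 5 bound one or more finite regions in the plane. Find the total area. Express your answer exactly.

Set the curves equal: -6*s + 4 = 3*s^2 - 5, so -3*s^2 - 6*s + 9 = 0, which factors as -3*(s - 1)*(s + 3) = 0. The curves meet at s = -3, 1.
On [-3, 1], y = -6*s + 4 is on top; that piece has area ∫[-3,1] (-3*s^2 - 6*s + 9) ds = 32.

32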